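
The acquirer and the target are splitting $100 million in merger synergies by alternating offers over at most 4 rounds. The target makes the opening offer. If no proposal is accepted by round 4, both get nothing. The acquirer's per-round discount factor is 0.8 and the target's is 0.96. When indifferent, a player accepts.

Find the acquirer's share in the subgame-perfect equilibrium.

64.64

Round 4 (the acquirer proposes): the target will accept anything ≥ 0, so the acquirer offers 0 and keeps 100.
Round 3 (the target proposes): the acquirer can get 100 next round, worth 0.8 × 100 = 80 now, so the target offers 80, keeping 20.
Round 2 (the acquirer proposes): the target can get 20 next round, worth 0.96 × 20 = 19.2 now, so the acquirer offers 19.2, keeping 80.8.
Round 1 (the target proposes): the acquirer can get 80.8 next round, worth 0.8 × 80.8 = 64.64 now. The target offers 64.64 and keeps 100 − 64.64 = 35.36.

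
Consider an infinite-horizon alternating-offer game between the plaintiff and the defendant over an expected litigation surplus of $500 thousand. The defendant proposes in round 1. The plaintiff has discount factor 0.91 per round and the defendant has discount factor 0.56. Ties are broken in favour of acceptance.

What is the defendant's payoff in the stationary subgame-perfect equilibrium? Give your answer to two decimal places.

Let x be the defendant's share when the defendant proposes and y be the plaintiff's share when the plaintiff proposes.
The plaintiff accepts iff offered ≥ 0.91·y, so x = 500 − 0.91y. Symmetrically y = 500 − 0.56x.
Substituting: x = 500 − 0.91(500 − 0.56x), giving x(1 − 0.56·0.91) = 500(1 − 0.91).
So x = 500 × 0.09 / 0.4904 ≈ 91.7618, and the plaintiff receives 500 − x ≈ 408.2382.

91.76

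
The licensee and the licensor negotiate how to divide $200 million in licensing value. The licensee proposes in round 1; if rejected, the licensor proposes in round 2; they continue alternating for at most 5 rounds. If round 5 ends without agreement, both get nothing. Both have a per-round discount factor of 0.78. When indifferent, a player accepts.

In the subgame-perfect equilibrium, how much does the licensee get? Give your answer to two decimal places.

144.80

Round 5 (the licensee proposes): rejection yields 0 for the licensor; the licensee offers 0 and keeps 200.
Round 4 (the licensor proposes): the licensee can get 200 next round, worth 0.78 × 200 = 156 now; the licensor offers that and keeps 44.
Round 3 (the licensee proposes): the licensor can get 44 next round, worth 0.78 × 44 = 34.32 now, so the licensee offers 34.32, keeping 165.68.
Round 2 (the licensor proposes): the licensee can get 165.68 next round, worth 0.78 × 165.68 = 129.2304 now; the licensor offers that and keeps 70.7696.
Round 1 (the licensee proposes): the licensor can get 70.7696 next round, worth 0.78 × 70.7696 = 55.200288 now; the licensee offers that and keeps 144.799712.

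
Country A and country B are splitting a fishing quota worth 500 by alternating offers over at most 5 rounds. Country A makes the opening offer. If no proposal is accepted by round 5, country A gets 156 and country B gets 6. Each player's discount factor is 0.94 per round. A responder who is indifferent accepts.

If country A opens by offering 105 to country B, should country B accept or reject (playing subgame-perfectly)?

Accept

Work out country B's continuation value if the offer is rejected.
Round 5 (country A proposes): country B gets 6 if talks fail, so country A offers 6 and keeps 494.
Round 4 (country B proposes): country A can get 494 next round, worth 0.94 × 494 = 464.36 now, so country B offers 464.36, keeping 35.64.
Round 3 (country A proposes): country B can get 35.64 next round, worth 0.94 × 35.64 = 33.5016 now; country A offers that and keeps 466.4984.
Round 2 (country B proposes): country A can get 466.4984 next round, worth 0.94 × 466.4984 = 438.508496 now. Country B offers 438.508496 and keeps 500 − 438.508496 = 61.491504.
So by rejecting in round 1, country B gets 61.491504 next round, worth 0.94 × 61.491504 = 57.80201376 now.
Offer 105 ≥ 57.80201376, so country B accepts.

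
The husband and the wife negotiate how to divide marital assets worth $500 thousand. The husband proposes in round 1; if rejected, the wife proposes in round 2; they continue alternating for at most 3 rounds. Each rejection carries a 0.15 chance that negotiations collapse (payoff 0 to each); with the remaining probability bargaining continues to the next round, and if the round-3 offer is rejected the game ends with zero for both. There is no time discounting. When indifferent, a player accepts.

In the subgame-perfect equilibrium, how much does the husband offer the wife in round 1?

63.75

Round 3 (the husband proposes): rejection yields 0 for the wife; the husband offers 0 and keeps 500.
Round 2 (the wife proposes): rejecting gives the husband an expected 0.85 × 500 = 425, so the wife offers 425, keeping 75.
Round 1 (the husband proposes): rejecting gives the wife an expected 0.85 × 75 = 63.75, so the husband offers 63.75, keeping 436.25.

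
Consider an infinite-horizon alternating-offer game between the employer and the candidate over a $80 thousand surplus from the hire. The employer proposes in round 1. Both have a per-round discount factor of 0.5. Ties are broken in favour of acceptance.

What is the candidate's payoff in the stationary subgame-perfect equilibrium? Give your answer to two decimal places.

26.67

When the employer proposes, the candidate accepts any offer worth at least 0.5 times what the candidate would get by proposing next round; and vice versa.
This gives x = 80 − 0.5y and y = 80 − 0.5x, where x and y are each side's share when it proposes.
Hence (1 − 0.5·0.5)x = 80(1 − 0.5), i.e. 0.75·x = 40.
x ≈ 53.3333; the candidate's share is 80 − x ≈ 26.6667.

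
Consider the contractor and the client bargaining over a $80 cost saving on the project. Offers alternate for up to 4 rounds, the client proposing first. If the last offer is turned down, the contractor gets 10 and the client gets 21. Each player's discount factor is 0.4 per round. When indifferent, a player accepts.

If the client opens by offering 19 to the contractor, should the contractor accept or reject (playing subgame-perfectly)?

Reject

Work out the contractor's continuation value if the offer is rejected.
Round 4 (the contractor proposes): the client gets 21 if talks fail, so the contractor offers 21 and keeps 59.
Round 3 (the client proposes): the contractor can get 59 next round, worth 0.4 × 59 = 23.6 now. The client offers 23.6 and keeps 80 − 23.6 = 56.4.
Round 2 (the contractor proposes): the client can get 56.4 next round, worth 0.4 × 56.4 = 22.56 now, so the contractor offers 22.56, keeping 57.44.
So by rejecting in round 1, the contractor gets 57.44 next round, worth 0.4 × 57.44 = 22.976 now.
Offer 19 < 22.976, so the contractor rejects.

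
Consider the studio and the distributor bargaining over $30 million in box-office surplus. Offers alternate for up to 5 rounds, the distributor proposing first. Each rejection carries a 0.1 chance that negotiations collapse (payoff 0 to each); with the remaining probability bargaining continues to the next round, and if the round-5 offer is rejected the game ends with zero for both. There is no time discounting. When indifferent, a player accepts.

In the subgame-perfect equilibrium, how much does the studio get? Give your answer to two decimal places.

4.89

By backward induction:
Round 5 (the distributor proposes): rejection yields 0 for the studio; the distributor offers 0 and keeps 30.
Round 4 (the studio proposes): rejecting gives the distributor an expected 0.9 × 30 = 27; the studio offers that and keeps 3.
Round 3 (the distributor proposes): rejecting gives the studio an expected 0.9 × 3 = 2.7. The distributor offers 2.7 and keeps 30 − 2.7 = 27.3.
Round 2 (the studio proposes): rejecting gives the distributor an expected 0.9 × 27.3 = 24.57, so the studio offers 24.57, keeping 5.43.
Round 1 (the distributor proposes): rejecting gives the studio an expected 0.9 × 5.43 = 4.887; the distributor offers that and keeps 25.113.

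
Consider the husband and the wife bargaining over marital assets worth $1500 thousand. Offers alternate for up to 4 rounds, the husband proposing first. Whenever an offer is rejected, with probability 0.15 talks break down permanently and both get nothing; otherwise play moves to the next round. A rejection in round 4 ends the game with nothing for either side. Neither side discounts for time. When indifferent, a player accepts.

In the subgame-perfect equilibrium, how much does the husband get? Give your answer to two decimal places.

By backward induction:
Round 4 (the wife proposes): the husband will accept anything ≥ 0, so the wife offers 0 and keeps 1500.
Round 3 (the husband proposes): rejecting gives the wife an expected 0.85 × 1500 = 1275; the husband offers that and keeps 225.
Round 2 (the wife proposes): rejecting gives the husband an expected 0.85 × 225 = 191.25, so the wife offers 191.25, keeping 1308.75.
Round 1 (the husband proposes): rejecting gives the wife an expected 0.85 × 1308.75 = 1112.4375; the husband offers that and keeps 387.5625.

387.56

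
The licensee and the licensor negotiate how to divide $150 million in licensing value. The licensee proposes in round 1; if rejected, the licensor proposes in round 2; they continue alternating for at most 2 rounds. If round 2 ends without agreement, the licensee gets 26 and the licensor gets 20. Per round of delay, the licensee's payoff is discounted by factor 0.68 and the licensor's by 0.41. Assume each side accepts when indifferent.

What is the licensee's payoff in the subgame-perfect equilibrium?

Round 2 (the licensor proposes): the licensee gets 26 if talks fail, so the licensor offers 26 and keeps 124.
Round 1 (the licensee proposes): the licensor can get 124 next round, worth 0.41 × 124 = 50.84 now; the licensee offers that and keeps 99.16.

99.16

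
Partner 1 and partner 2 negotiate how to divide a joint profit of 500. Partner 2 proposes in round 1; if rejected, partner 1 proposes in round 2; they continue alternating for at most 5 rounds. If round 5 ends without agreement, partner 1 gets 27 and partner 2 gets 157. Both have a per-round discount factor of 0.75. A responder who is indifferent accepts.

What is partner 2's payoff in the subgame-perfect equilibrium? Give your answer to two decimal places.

Solve by backward induction from round 5.
Round 5 (partner 2 proposes): partner 1 gets 27 if talks fail, so partner 2 offers 27 and keeps 473.
Round 4 (partner 1 proposes): partner 2 can get 473 next round, worth 0.75 × 473 = 354.75 now; partner 1 offers that and keeps 145.25.
Round 3 (partner 2 proposes): partner 1 can get 145.25 next round, worth 0.75 × 145.25 = 108.9375 now, so partner 2 offers 108.9375, keeping 391.0625.
Round 2 (partner 1 proposes): partner 2 can get 391.0625 next round, worth 0.75 × 391.0625 = 293.296875 now; partner 1 offers that and keeps 206.703125.
Round 1 (partner 2 proposes): partner 1 can get 206.703125 next round, worth 0.75 × 206.703125 = 155.02734375 now. Partner 2 offers 155.02734375 and keeps 500 − 155.02734375 = 344.97265625.

344.97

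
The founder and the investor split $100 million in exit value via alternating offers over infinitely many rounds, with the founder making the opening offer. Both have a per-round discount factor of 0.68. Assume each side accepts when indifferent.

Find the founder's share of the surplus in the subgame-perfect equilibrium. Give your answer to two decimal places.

When the founder proposes, the investor accepts any offer worth at least 0.68 times what the investor would get by proposing next round; and vice versa.
This gives x = 100 − 0.68y and y = 100 − 0.68x, where x and y are each side's share when it proposes.
Hence (1 − 0.68·0.68)x = 100(1 − 0.68), i.e. 0.5376·x = 32.
x ≈ 59.5238; the investor's share is 100 − x ≈ 40.4762.

59.52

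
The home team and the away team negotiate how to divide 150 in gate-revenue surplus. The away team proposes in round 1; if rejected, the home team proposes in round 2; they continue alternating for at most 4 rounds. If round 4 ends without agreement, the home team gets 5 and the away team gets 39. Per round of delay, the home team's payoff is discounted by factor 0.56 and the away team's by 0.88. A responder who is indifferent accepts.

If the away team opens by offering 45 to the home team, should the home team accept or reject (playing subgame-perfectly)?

Accept

Work out the home team's continuation value if the offer is rejected.
Round 4 (the home team proposes): the away team gets 39 if talks fail, so the home team offers 39 and keeps 111.
Round 3 (the away team proposes): the home team can get 111 next round, worth 0.56 × 111 = 62.16 now; the away team offers that and keeps 87.84.
Round 2 (the home team proposes): the away team can get 87.84 next round, worth 0.88 × 87.84 = 77.2992 now; the home team offers that and keeps 72.7008.
So by rejecting in round 1, the home team gets 72.7008 next round, worth 0.56 × 72.7008 = 40.712448 now.
Offer 45 ≥ 40.712448, so the home team accepts.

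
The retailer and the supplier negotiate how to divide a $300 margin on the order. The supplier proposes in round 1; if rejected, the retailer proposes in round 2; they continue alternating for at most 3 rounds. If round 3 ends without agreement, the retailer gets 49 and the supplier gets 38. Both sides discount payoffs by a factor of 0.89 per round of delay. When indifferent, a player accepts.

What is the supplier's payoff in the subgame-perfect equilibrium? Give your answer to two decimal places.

Work backward from the last round.
Round 3 (the supplier proposes): the retailer gets 49 if talks fail, so the supplier offers 49 and keeps 251.
Round 2 (the retailer proposes): the supplier can get 251 next round, worth 0.89 × 251 = 223.39 now. The retailer offers 223.39 and keeps 300 − 223.39 = 76.61.
Round 1 (the supplier proposes): the retailer can get 76.61 next round, worth 0.89 × 76.61 = 68.1829 now. The supplier offers 68.1829 and keeps 300 − 68.1829 = 231.8171.

231.82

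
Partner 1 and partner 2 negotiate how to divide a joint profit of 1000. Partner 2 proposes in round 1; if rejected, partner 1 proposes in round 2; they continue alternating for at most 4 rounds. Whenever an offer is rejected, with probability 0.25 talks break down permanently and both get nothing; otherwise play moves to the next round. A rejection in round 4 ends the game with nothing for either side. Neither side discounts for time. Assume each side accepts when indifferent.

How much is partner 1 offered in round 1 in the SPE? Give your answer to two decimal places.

Round 4 (partner 1 proposes): partner 2 will accept anything ≥ 0, so partner 1 offers 0 and keeps 1000.
Round 3 (partner 2 proposes): rejecting gives partner 1 an expected 0.75 × 1000 = 750; partner 2 offers that and keeps 250.
Round 2 (partner 1 proposes): rejecting gives partner 2 an expected 0.75 × 250 = 187.5; partner 1 offers that and keeps 812.5.
Round 1 (partner 2 proposes): rejecting gives partner 1 an expected 0.75 × 812.5 = 609.375, so partner 2 offers 609.375, keeping 390.625.

609.38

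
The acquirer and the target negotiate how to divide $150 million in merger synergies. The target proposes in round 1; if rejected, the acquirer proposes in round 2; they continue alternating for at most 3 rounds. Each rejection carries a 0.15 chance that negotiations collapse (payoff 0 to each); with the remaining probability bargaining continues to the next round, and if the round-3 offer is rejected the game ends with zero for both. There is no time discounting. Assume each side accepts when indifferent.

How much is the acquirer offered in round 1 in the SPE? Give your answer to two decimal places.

19.13

By backward induction:
Round 3 (the target proposes): rejection yields 0 for the acquirer; the target offers 0 and keeps 150.
Round 2 (the acquirer proposes): rejecting gives the target an expected 0.85 × 150 = 127.5, so the acquirer offers 127.5, keeping 22.5.
Round 1 (the target proposes): rejecting gives the acquirer an expected 0.85 × 22.5 = 19.125; the target offers that and keeps 130.875.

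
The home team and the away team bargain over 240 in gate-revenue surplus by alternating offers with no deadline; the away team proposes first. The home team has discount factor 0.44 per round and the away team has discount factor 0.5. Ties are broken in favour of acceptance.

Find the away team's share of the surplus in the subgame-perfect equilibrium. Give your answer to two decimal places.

172.31

Let x be the away team's share when the away team proposes and y be the home team's share when the home team proposes.
The home team accepts iff offered ≥ 0.44·y, so x = 240 − 0.44y. Symmetrically y = 240 − 0.5x.
Substituting: x = 240 − 0.44(240 − 0.5x), giving x(1 − 0.5·0.44) = 240(1 − 0.44).
So x = 240 × 0.56 / 0.78 ≈ 172.3077, and the home team receives 240 − x ≈ 67.6923.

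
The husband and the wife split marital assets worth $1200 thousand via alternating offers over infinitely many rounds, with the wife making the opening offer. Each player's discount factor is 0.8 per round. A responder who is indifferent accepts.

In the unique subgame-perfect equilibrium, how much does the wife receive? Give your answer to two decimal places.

666.67

When the wife proposes, the husband accepts any offer worth at least 0.8 times what the husband would get by proposing next round; and vice versa.
This gives x = 1200 − 0.8y and y = 1200 − 0.8x, where x and y are each side's share when it proposes.
Hence (1 − 0.8·0.8)x = 1200(1 − 0.8), i.e. 0.36·x = 240.
x ≈ 666.6667; the husband's share is 1200 − x ≈ 533.3333.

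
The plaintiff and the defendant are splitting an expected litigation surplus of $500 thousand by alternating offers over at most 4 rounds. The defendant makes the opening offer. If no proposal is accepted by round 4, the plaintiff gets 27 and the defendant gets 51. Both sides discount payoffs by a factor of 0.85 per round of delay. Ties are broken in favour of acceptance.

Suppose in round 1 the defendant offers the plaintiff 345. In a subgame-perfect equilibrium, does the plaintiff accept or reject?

Accept

Work out the plaintiff's continuation value if the offer is rejected.
Round 4 (the plaintiff proposes): the defendant gets 51 if talks fail, so the plaintiff offers 51 and keeps 449.
Round 3 (the defendant proposes): the plaintiff can get 449 next round, worth 0.85 × 449 = 381.65 now. The defendant offers 381.65 and keeps 500 − 381.65 = 118.35.
Round 2 (the plaintiff proposes): the defendant can get 118.35 next round, worth 0.85 × 118.35 = 100.5975 now. The plaintiff offers 100.5975 and keeps 500 − 100.5975 = 399.4025.
So by rejecting in round 1, the plaintiff gets 399.4025 next round, worth 0.85 × 399.4025 = 339.492125 now.
Offer 345 ≥ 339.492125, so the plaintiff accepts.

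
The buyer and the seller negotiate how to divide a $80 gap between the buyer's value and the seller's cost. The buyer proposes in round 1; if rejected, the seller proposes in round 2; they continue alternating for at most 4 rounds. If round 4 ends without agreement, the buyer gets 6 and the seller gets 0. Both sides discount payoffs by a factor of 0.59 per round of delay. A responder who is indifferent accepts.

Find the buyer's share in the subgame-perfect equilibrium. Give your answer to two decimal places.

Round 4 (the seller proposes): the buyer gets 6 if talks fail, so the seller offers 6 and keeps 74.
Round 3 (the buyer proposes): the seller can get 74 next round, worth 0.59 × 74 = 43.66 now; the buyer offers that and keeps 36.34.
Round 2 (the seller proposes): the buyer can get 36.34 next round, worth 0.59 × 36.34 = 21.4406 now, so the seller offers 21.4406, keeping 58.5594.
Round 1 (the buyer proposes): the seller can get 58.5594 next round, worth 0.59 × 58.5594 = 34.550046 now, so the buyer offers 34.550046, keeping 45.449954.

45.45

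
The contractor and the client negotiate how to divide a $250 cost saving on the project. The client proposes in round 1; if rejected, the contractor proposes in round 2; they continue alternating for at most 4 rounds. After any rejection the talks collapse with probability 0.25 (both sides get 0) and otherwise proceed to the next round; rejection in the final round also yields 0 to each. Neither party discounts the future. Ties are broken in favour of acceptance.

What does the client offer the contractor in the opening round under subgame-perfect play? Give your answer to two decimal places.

152.34

Round 4 (the contractor proposes): the client will accept anything ≥ 0, so the contractor offers 0 and keeps 250.
Round 3 (the client proposes): rejecting gives the contractor an expected 0.75 × 250 = 187.5, so the client offers 187.5, keeping 62.5.
Round 2 (the contractor proposes): rejecting gives the client an expected 0.75 × 62.5 = 46.875, so the contractor offers 46.875, keeping 203.125.
Round 1 (the client proposes): rejecting gives the contractor an expected 0.75 × 203.125 = 152.34375; the client offers that and keeps 97.65625.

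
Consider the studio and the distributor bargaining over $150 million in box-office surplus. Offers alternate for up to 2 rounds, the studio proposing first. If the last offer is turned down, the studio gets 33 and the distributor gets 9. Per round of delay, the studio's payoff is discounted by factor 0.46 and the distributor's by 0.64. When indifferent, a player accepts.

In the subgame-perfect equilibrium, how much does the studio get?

75.12

Round 2 (the distributor proposes): the studio gets 33 if talks fail, so the distributor offers 33 and keeps 117.
Round 1 (the studio proposes): the distributor can get 117 next round, worth 0.64 × 117 = 74.88 now; the studio offers that and keeps 75.12.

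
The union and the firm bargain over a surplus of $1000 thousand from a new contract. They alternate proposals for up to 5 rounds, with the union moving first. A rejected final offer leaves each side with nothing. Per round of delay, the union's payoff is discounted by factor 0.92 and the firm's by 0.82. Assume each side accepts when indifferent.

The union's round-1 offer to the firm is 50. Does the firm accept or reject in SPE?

Round 5 (the union proposes): rejection yields 0 for the firm; the union offers 0 and keeps 1000.
Round 4 (the firm proposes): the union can get 1000 next round, worth 0.92 × 1000 = 920 now. The firm offers 920 and keeps 1000 − 920 = 80.
Round 3 (the union proposes): the firm can get 80 next round, worth 0.82 × 80 = 65.6 now; the union offers that and keeps 934.4.
Round 2 (the firm proposes): the union can get 934.4 next round, worth 0.92 × 934.4 = 859.648 now. The firm offers 859.648 and keeps 1000 − 859.648 = 140.352.
So by rejecting in round 1, the firm gets 140.352 next round, worth 0.82 × 140.352 = 115.08864 now.
Offer 50 < 115.08864, so the firm rejects.

Reject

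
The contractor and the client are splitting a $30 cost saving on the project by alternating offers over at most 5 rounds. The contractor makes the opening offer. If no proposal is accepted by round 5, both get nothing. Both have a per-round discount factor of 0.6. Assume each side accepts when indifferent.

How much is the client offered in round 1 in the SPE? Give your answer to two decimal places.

Round 5 (the contractor proposes): rejection yields 0 for the client; the contractor offers 0 and keeps 30.
Round 4 (the client proposes): the contractor can get 30 next round, worth 0.6 × 30 = 18 now, so the client offers 18, keeping 12.
Round 3 (the contractor proposes): the client can get 12 next round, worth 0.6 × 12 = 7.2 now, so the contractor offers 7.2, keeping 22.8.
Round 2 (the client proposes): the contractor can get 22.8 next round, worth 0.6 × 22.8 = 13.68 now. The client offers 13.68 and keeps 30 − 13.68 = 16.32.
Round 1 (the contractor proposes): the client can get 16.32 next round, worth 0.6 × 16.32 = 9.792 now. The contractor offers 9.792 and keeps 30 − 9.792 = 20.208.

9.79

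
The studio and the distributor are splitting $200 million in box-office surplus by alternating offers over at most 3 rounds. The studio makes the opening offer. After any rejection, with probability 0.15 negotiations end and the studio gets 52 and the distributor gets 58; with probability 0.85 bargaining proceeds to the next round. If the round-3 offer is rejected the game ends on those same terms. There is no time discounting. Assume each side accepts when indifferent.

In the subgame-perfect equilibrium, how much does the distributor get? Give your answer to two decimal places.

Round 3 (the studio proposes): the distributor gets 58 if talks fail, so the studio offers 58 and keeps 142.
Round 2 (the distributor proposes): rejecting gives the studio an expected 0.85 × 142 + 0.15 × 52 = 128.5, so the distributor offers 128.5, keeping 71.5.
Round 1 (the studio proposes): rejecting gives the distributor an expected 0.85 × 71.5 + 0.15 × 58 = 69.475. The studio offers 69.475 and keeps 200 − 69.475 = 130.525.

69.48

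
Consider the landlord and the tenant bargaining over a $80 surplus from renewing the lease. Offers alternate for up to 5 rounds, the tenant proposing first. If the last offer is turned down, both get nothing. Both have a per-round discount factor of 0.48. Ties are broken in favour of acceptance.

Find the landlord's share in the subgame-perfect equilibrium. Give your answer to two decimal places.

24.57

Round 5 (the tenant proposes): rejection yields 0 for the landlord; the tenant offers 0 and keeps 80.
Round 4 (the landlord proposes): the tenant can get 80 next round, worth 0.48 × 80 = 38.4 now, so the landlord offers 38.4, keeping 41.6.
Round 3 (the tenant proposes): the landlord can get 41.6 next round, worth 0.48 × 41.6 = 19.968 now, so the tenant offers 19.968, keeping 60.032.
Round 2 (the landlord proposes): the tenant can get 60.032 next round, worth 0.48 × 60.032 = 28.81536 now, so the landlord offers 28.81536, keeping 51.18464.
Round 1 (the tenant proposes): the landlord can get 51.18464 next round, worth 0.48 × 51.18464 = 24.5686272 now; the tenant offers that and keeps 55.4313728.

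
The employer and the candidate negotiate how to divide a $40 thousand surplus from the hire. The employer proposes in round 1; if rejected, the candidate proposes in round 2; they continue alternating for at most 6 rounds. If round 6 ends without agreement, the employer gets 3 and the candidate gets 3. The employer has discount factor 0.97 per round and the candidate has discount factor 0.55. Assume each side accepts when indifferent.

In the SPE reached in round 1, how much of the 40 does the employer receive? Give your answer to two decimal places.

Solve by backward induction from round 6.
Round 6 (the candidate proposes): the employer gets 3 if talks fail, so the candidate offers 3 and keeps 37.
Round 5 (the employer proposes): the candidate can get 37 next round, worth 0.55 × 37 = 20.35 now; the employer offers that and keeps 19.65.
Round 4 (the candidate proposes): the employer can get 19.65 next round, worth 0.97 × 19.65 = 19.0605 now; the candidate offers that and keeps 20.9395.
Round 3 (the employer proposes): the candidate can get 20.9395 next round, worth 0.55 × 20.9395 = 11.516725 now. The employer offers 11.516725 and keeps 40 − 11.516725 = 28.483275.
Round 2 (the candidate proposes): the employer can get 28.483275 next round, worth 0.97 × 28.483275 = 27.62877675 now. The candidate offers 27.62877675 and keeps 40 − 27.62877675 = 12.37122325.
Round 1 (the employer proposes): the candidate can get 12.37122325 next round, worth 0.55 × 12.37122325 = 6.8041727875 now, so the employer offers 6.8041727875, keeping 33.1958272125.

33.20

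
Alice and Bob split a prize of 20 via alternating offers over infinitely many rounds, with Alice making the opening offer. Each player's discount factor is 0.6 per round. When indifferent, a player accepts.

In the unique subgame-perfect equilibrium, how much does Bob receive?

7.5

In a stationary SPE each proposer offers the other exactly their discounted continuation value.
If Alice keeps x when proposing and Bob keeps y when proposing, then x = 20 − 0.6y and y = 20 − 0.6x.
Solving: x = 20(1 − 0.6) / (1 − 0.6·0.6) = 8 / 0.64 = 12.5.
Bob gets 20 − 12.5 = 7.5.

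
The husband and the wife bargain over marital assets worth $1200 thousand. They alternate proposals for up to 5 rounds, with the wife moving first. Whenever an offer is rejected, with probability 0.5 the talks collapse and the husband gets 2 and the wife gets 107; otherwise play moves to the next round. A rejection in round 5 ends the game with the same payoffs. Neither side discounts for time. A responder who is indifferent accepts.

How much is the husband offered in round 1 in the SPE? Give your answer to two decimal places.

342.94

Round 5 (the wife proposes): the husband gets 2 if talks fail, so the wife offers 2 and keeps 1198.
Round 4 (the husband proposes): rejecting gives the wife an expected 0.5 × 1198 + 0.5 × 107 = 652.5. The husband offers 652.5 and keeps 1200 − 652.5 = 547.5.
Round 3 (the wife proposes): rejecting gives the husband an expected 0.5 × 547.5 + 0.5 × 2 = 274.75, so the wife offers 274.75, keeping 925.25.
Round 2 (the husband proposes): rejecting gives the wife an expected 0.5 × 925.25 + 0.5 × 107 = 516.125, so the husband offers 516.125, keeping 683.875.
Round 1 (the wife proposes): rejecting gives the husband an expected 0.5 × 683.875 + 0.5 × 2 = 342.9375. The wife offers 342.9375 and keeps 1200 − 342.9375 = 857.0625.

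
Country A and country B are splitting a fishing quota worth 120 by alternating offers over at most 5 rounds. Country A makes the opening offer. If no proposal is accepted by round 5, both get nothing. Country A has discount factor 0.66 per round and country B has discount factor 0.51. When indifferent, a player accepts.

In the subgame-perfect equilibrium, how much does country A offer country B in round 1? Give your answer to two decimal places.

27.81

Round 5 (country A proposes): rejection yields 0 for country B; country A offers 0 and keeps 120.
Round 4 (country B proposes): country A can get 120 next round, worth 0.66 × 120 = 79.2 now. Country B offers 79.2 and keeps 120 − 79.2 = 40.8.
Round 3 (country A proposes): country B can get 40.8 next round, worth 0.51 × 40.8 = 20.808 now; country A offers that and keeps 99.192.
Round 2 (country B proposes): country A can get 99.192 next round, worth 0.66 × 99.192 = 65.46672 now. Country B offers 65.46672 and keeps 120 − 65.46672 = 54.53328.
Round 1 (country A proposes): country B can get 54.53328 next round, worth 0.51 × 54.53328 = 27.8119728 now, so country A offers 27.8119728, keeping 92.1880272.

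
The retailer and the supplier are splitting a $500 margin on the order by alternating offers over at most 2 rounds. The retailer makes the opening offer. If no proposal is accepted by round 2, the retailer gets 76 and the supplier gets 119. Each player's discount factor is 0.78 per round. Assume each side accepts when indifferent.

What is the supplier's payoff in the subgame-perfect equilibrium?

By backward induction:
Round 2 (the supplier proposes): the retailer gets 76 if talks fail, so the supplier offers 76 and keeps 424.
Round 1 (the retailer proposes): the supplier can get 424 next round, worth 0.78 × 424 = 330.72 now; the retailer offers that and keeps 169.28.

330.72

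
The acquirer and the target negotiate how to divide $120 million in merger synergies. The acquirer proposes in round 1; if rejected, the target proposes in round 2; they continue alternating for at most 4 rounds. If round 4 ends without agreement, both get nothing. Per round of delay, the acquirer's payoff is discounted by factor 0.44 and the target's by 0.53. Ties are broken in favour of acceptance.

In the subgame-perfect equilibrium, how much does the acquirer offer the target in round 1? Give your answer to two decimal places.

50.45

By backward induction:
Round 4 (the target proposes): the acquirer will accept anything ≥ 0, so the target offers 0 and keeps 120.
Round 3 (the acquirer proposes): the target can get 120 next round, worth 0.53 × 120 = 63.6 now. The acquirer offers 63.6 and keeps 120 − 63.6 = 56.4.
Round 2 (the target proposes): the acquirer can get 56.4 next round, worth 0.44 × 56.4 = 24.816 now. The target offers 24.816 and keeps 120 − 24.816 = 95.184.
Round 1 (the acquirer proposes): the target can get 95.184 next round, worth 0.53 × 95.184 = 50.44752 now, so the acquirer offers 50.44752, keeping 69.55248.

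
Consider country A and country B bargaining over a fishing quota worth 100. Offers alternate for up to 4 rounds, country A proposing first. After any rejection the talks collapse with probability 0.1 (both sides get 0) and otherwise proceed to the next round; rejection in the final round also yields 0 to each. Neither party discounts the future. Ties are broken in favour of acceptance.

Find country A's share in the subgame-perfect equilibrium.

Round 4 (country B proposes): country A will accept anything ≥ 0, so country B offers 0 and keeps 100.
Round 3 (country A proposes): rejecting gives country B an expected 0.9 × 100 = 90; country A offers that and keeps 10.
Round 2 (country B proposes): rejecting gives country A an expected 0.9 × 10 = 9; country B offers that and keeps 91.
Round 1 (country A proposes): rejecting gives country B an expected 0.9 × 91 = 81.9. Country A offers 81.9 and keeps 100 − 81.9 = 18.1.

18.1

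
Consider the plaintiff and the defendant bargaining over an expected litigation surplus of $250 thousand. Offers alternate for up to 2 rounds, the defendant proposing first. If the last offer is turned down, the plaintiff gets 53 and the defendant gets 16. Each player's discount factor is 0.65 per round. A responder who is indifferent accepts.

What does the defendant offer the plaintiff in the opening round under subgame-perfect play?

Round 2 (the plaintiff proposes): the defendant gets 16 if talks fail, so the plaintiff offers 16 and keeps 234.
Round 1 (the defendant proposes): the plaintiff can get 234 next round, worth 0.65 × 234 = 152.1 now, so the defendant offers 152.1, keeping 97.9.

152.1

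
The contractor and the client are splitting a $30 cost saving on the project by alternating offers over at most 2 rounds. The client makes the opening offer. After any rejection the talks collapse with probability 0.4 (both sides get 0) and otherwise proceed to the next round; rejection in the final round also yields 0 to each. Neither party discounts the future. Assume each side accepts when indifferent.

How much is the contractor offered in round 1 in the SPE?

18

By backward induction:
Round 2 (the contractor proposes): the client will accept anything ≥ 0, so the contractor offers 0 and keeps 30.
Round 1 (the client proposes): rejecting gives the contractor an expected 0.6 × 30 = 18; the client offers that and keeps 12.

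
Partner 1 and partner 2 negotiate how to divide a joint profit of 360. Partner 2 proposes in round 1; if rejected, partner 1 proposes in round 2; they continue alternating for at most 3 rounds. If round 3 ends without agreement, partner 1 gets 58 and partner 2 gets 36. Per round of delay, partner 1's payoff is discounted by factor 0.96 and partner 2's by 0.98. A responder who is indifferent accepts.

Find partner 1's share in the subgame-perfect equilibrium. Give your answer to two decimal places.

61.48

Round 3 (partner 2 proposes): partner 1 gets 58 if talks fail, so partner 2 offers 58 and keeps 302.
Round 2 (partner 1 proposes): partner 2 can get 302 next round, worth 0.98 × 302 = 295.96 now, so partner 1 offers 295.96, keeping 64.04.
Round 1 (partner 2 proposes): partner 1 can get 64.04 next round, worth 0.96 × 64.04 = 61.4784 now, so partner 2 offers 61.4784, keeping 298.5216.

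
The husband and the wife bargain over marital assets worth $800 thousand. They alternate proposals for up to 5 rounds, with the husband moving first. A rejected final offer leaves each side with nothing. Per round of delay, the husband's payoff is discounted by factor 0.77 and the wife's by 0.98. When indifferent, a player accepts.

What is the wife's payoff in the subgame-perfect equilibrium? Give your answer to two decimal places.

Work backward from the last round.
Round 5 (the husband proposes): rejection yields 0 for the wife; the husband offers 0 and keeps 800.
Round 4 (the wife proposes): the husband can get 800 next round, worth 0.77 × 800 = 616 now; the wife offers that and keeps 184.
Round 3 (the husband proposes): the wife can get 184 next round, worth 0.98 × 184 = 180.32 now; the husband offers that and keeps 619.68.
Round 2 (the wife proposes): the husband can get 619.68 next round, worth 0.77 × 619.68 = 477.1536 now, so the wife offers 477.1536, keeping 322.8464.
Round 1 (the husband proposes): the wife can get 322.8464 next round, worth 0.98 × 322.8464 = 316.389472 now; the husband offers that and keeps 483.610528.

316.39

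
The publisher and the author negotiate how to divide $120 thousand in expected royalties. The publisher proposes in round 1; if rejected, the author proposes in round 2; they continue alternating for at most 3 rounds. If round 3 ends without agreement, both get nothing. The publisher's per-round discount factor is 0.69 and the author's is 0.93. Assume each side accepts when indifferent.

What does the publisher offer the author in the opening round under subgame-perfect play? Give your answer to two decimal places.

Solve by backward induction from round 3.
Round 3 (the publisher proposes): the author will accept anything ≥ 0, so the publisher offers 0 and keeps 120.
Round 2 (the author proposes): the publisher can get 120 next round, worth 0.69 × 120 = 82.8 now, so the author offers 82.8, keeping 37.2.
Round 1 (the publisher proposes): the author can get 37.2 next round, worth 0.93 × 37.2 = 34.596 now. The publisher offers 34.596 and keeps 120 − 34.596 = 85.404.

34.60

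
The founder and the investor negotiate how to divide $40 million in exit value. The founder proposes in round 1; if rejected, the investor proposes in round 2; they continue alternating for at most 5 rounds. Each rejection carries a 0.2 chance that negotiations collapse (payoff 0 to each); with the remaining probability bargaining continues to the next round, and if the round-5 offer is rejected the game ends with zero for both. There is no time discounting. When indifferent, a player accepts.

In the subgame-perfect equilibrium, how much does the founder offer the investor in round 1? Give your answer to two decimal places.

10.50

By backward induction:
Round 5 (the founder proposes): rejection yields 0 for the investor; the founder offers 0 and keeps 40.
Round 4 (the investor proposes): rejecting gives the founder an expected 0.8 × 40 = 32; the investor offers that and keeps 8.
Round 3 (the founder proposes): rejecting gives the investor an expected 0.8 × 8 = 6.4. The founder offers 6.4 and keeps 40 − 6.4 = 33.6.
Round 2 (the investor proposes): rejecting gives the founder an expected 0.8 × 33.6 = 26.88, so the investor offers 26.88, keeping 13.12.
Round 1 (the founder proposes): rejecting gives the investor an expected 0.8 × 13.12 = 10.496, so the founder offers 10.496, keeping 29.504.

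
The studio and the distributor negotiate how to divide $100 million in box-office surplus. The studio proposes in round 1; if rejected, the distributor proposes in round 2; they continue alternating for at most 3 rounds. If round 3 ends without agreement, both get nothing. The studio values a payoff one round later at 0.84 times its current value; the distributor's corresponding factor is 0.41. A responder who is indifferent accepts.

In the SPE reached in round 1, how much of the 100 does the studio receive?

Solve by backward induction from round 3.
Round 3 (the studio proposes): the distributor will accept anything ≥ 0, so the studio offers 0 and keeps 100.
Round 2 (the distributor proposes): the studio can get 100 next round, worth 0.84 × 100 = 84 now, so the distributor offers 84, keeping 16.
Round 1 (the studio proposes): the distributor can get 16 next round, worth 0.41 × 16 = 6.56 now; the studio offers that and keeps 93.44.

93.44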